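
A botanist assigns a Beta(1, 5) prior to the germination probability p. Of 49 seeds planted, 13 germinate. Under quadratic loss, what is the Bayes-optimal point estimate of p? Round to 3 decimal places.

0.255

Posterior: Beta(1+13, 5+36) = Beta(14, 41).
Mode = (14−1)/(14+41−2) = 13/53 = 0.245.
Mean = 14/(14+41) = 14/55 = 0.255.
Quadratic loss ⇒ the optimal estimator is the posterior mean.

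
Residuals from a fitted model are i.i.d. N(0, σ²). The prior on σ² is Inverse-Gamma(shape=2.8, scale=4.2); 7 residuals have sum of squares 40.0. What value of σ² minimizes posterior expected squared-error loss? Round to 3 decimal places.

4.566

Posterior: Inverse-Gamma(shape = 2.8+7/2 = 6.3, scale = 4.2+40.0/2 = 24.2).
Mode = β/(α+1) = 24.2/7.3 = 3.315.
Mean = β/(α−1) = 24.2/5.3 = 4.566.
Squared-error loss ⇒ the optimal estimator is the posterior mean.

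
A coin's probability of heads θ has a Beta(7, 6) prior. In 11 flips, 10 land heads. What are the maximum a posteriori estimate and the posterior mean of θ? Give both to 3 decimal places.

MAP = 0.727; posterior mean = 0.708

Posterior: Beta(7+10, 6+1) = Beta(17, 7).
Mode = (17−1)/(17+7−2) = 16/22 = 0.727.
Mean = 17/(17+7) = 17/24 = 0.708.
Mode > mean: the posterior has a left tail.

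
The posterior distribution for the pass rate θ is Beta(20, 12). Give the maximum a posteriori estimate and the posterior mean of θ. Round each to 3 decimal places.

Mode = (20−1)/(20+12−2) = 19/30 = 0.633.
Mean = 20/(20+12) = 20/32 = 0.625.
Mode > mean: the posterior has a left tail.

MAP = 0.633; posterior mean = 0.625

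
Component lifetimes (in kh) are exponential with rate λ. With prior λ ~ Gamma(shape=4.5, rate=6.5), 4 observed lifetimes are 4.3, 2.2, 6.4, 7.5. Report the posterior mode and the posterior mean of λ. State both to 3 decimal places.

Σ times = 20.4. Posterior: Gamma(shape = 4.5+4 = 8.5, rate = 6.5+20.4 = 26.9).
Mode = (α−1)/β = 7.5/26.9 = 0.279.
Mean = α/β = 8.5/26.9 = 0.316.
The mean is pulled above the mode by the posterior's right skew.

posterior mode = 0.279, posterior mean = 0.316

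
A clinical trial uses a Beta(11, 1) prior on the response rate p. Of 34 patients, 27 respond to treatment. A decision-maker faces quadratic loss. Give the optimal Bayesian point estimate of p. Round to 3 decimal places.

0.826

Posterior: Beta(11+27, 1+7) = Beta(38, 8).
Mode = (38−1)/(38+8−2) = 37/44 = 0.841.
Mean = 38/(38+8) = 38/46 = 0.826.
Quadratic loss ⇒ the optimal estimator is the posterior mean.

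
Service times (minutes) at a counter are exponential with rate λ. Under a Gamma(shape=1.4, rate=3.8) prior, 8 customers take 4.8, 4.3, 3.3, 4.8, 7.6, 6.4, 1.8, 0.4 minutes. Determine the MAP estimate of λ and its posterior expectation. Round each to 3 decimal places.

Σ times = 33.4. Posterior: Gamma(shape = 1.4+8 = 9.4, rate = 3.8+33.4 = 37.2).
Mode = (α−1)/β = 8.4/37.2 = 0.226.
Mean = α/β = 9.4/37.2 = 0.253.

λ_MAP = 0.226, E[λ|data] = 0.253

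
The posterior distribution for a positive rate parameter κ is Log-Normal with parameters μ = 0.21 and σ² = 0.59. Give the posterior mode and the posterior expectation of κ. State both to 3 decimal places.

κ_MAP = 0.684, E[κ|data] = 1.657

Mode = exp(μ − σ²) = exp(-0.38) = 0.684.
Mean = exp(μ + σ²/2) = exp(0.505) = 1.657.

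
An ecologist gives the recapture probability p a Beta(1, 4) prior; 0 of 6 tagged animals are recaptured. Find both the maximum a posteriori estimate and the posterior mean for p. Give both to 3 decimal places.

Posterior: Beta(1+0, 4+6) = Beta(1, 10).
Since α = 1 ≤ 1 and β > 1, the Beta density is monotone decreasing on [0,1]; the mode is at 0.
Mean = 1/(1+10) = 0.091.
The posterior is right-skewed, so the mean exceeds the mode.

MAP = 0.000; posterior mean = 0.091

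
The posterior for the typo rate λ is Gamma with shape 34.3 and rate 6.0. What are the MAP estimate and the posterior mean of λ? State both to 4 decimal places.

Mode = (α−1)/β = 33.3/6.0 = 5.5500.
Mean = α/β = 34.3/6.0 = 5.7167.
Right-skewed posterior ⇒ mode < mean.

MAP: 5.5500. Posterior mean: 5.7167.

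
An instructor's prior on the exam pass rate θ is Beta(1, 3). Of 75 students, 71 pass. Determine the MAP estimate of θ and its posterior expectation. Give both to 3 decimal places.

MAP estimate = 0.922, posterior expectation = 0.911

Posterior: Beta(1+71, 3+4) = Beta(72, 7).
Mode = (72−1)/(72+7−2) = 71/77 = 0.922.
Mean = 72/(72+7) = 72/79 = 0.911.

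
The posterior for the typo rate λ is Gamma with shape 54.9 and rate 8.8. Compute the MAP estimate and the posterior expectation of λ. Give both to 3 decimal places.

Mode = (α−1)/β = 53.9/8.8 = 6.125.
Mean = α/β = 54.9/8.8 = 6.239.
Mean > mode: the posterior has a right tail.

λ_MAP = 6.125, E[λ|data] = 6.239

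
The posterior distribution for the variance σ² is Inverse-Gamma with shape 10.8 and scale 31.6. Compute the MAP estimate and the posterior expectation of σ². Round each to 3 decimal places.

Mode = β/(α+1) = 31.6/11.8 = 2.678.
Mean = β/(α−1) = 31.6/9.8 = 3.224.
Mean > mode: the posterior has a right tail.

MAP = 2.678; posterior mean = 3.224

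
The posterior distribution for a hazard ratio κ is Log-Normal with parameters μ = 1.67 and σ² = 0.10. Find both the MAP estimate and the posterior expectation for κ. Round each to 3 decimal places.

MAP = 4.807, posterior mean = 5.585

Mode = exp(μ − σ²) = exp(1.57) = 4.807.
Mean = exp(μ + σ²/2) = exp(1.720) = 5.585.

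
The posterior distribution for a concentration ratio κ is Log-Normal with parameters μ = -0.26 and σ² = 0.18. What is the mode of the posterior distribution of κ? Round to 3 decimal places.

0.644

Mode = exp(μ − σ²) = exp(-0.44) = 0.644.
Mean = exp(μ + σ²/2) = exp(-0.170) = 0.844.
This is the posterior mode — the MAP estimate.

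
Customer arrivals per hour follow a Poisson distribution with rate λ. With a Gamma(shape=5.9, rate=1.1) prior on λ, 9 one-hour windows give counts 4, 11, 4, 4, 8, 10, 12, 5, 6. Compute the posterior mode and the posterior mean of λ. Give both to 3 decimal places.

MAP: 6.822. Posterior mean: 6.921.

Σ counts = 64. Posterior: Gamma(shape = 5.9+64 = 69.9, rate = 1.1+9 = 10.1).
Mode = (α−1)/β = 68.9/10.1 = 6.822.
Mean = α/β = 69.9/10.1 = 6.921.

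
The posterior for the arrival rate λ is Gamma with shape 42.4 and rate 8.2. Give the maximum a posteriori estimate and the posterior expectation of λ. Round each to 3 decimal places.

MAP: 5.049. Posterior mean: 5.171.

Mode = (α−1)/β = 41.4/8.2 = 5.049.
Mean = α/β = 42.4/8.2 = 5.171.
Mean > mode: the posterior has a right tail.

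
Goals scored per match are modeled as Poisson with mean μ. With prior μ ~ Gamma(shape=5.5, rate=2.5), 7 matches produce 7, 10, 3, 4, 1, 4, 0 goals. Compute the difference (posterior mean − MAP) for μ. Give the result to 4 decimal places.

Σ counts = 29. Posterior: Gamma(shape = 5.5+29 = 34.5, rate = 2.5+7 = 9.5).
Mode = (α−1)/β = 33.5/9.5 = 3.5263.
Mean = α/β = 34.5/9.5 = 3.6316.
Difference = 3.6316 − 3.5263 = 0.1053.
The mean is pulled above the mode by the posterior's right skew.

0.1053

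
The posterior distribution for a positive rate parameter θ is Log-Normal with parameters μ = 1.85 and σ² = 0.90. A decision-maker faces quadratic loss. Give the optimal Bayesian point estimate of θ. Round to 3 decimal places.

Mode = exp(μ − σ²) = exp(0.95) = 2.586.
Mean = exp(μ + σ²/2) = exp(2.300) = 9.974.
Quadratic loss ⇒ the optimal estimator is the posterior mean.

9.974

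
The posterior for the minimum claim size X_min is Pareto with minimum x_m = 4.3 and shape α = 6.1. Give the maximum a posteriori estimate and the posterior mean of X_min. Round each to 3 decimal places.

MAP: 4.300. Posterior mean: 5.143.

The Pareto density is strictly decreasing on [x_m, ∞), so the mode is x_m = 4.300.
Mean = α·x_m/(α−1) = 6.1·4.3/5.1 = 5.143.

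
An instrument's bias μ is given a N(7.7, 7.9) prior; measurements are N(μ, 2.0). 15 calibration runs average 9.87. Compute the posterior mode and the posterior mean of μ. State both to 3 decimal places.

MAP: 9.834. Posterior mean: 9.834.

Posterior for μ is Normal. Precision-weighted mean: (1/7.9·7.7 + 15/2.0·9.87) / (1/7.9 + 15/2.0) = 9.834.
A Normal posterior is symmetric, so mode = mean.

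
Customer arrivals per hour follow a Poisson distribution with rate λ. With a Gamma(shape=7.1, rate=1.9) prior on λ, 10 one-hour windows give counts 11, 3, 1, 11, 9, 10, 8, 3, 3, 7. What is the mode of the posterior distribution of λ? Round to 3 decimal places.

Σ counts = 66. Posterior: Gamma(shape = 7.1+66 = 73.1, rate = 1.9+10 = 11.9).
Mode = (α−1)/β = 72.1/11.9 = 6.059.
Mean = α/β = 73.1/11.9 = 6.143.
This is the posterior mode — the MAP estimate.

6.059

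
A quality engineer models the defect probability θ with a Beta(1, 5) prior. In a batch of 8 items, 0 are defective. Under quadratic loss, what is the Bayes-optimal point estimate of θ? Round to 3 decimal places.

Posterior: Beta(1+0, 5+8) = Beta(1, 13).
Since α = 1 ≤ 1 and β > 1, the Beta density is monotone decreasing on [0,1]; the mode is at 0.
Mean = 1/(1+13) = 0.071.
Quadratic loss ⇒ the optimal estimator is the posterior mean.

0.071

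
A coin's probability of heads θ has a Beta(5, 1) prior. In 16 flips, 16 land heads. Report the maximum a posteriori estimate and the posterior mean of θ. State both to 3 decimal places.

maximum a posteriori estimate = 1.000, posterior mean = 0.955

Posterior: Beta(5+16, 1+0) = Beta(21, 1).
Since β = 1 ≤ 1 and α > 1, the Beta density is monotone increasing on [0,1]; the mode is at 1.
Mean = 21/(21+1) = 0.955.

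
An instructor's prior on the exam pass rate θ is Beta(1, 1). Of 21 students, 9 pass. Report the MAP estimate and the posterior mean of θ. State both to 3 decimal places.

Posterior: Beta(1+9, 1+12) = Beta(10, 13).
Mode = (10−1)/(10+13−2) = 9/21 = 0.429.
With a flat prior the MAP equals the MLE, 9/21.
Mean = 10/(10+13) = 10/23 = 0.435.

θ_MAP = 0.429, E[θ|data] = 0.435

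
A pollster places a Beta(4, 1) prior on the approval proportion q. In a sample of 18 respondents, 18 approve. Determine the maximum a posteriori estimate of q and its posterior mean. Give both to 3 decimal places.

maximum a posteriori estimate = 1.000, posterior mean = 0.957

Posterior: Beta(4+18, 1+0) = Beta(22, 1).
Since β = 1 ≤ 1 and α > 1, the Beta density is monotone increasing on [0,1]; the mode is at 1.
Mean = 22/(22+1) = 0.957.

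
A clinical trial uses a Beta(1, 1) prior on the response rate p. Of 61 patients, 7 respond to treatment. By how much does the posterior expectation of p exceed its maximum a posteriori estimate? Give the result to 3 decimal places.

Posterior: Beta(1+7, 1+54) = Beta(8, 55).
Mode = (8−1)/(8+55−2) = 7/61 = 0.115.
With a flat prior the MAP equals the MLE, 7/61.
Mean = 8/(8+55) = 8/63 = 0.127.
Difference = 0.127 − 0.115 = 0.012.
The posterior is right-skewed, so the mean exceeds the mode.

0.012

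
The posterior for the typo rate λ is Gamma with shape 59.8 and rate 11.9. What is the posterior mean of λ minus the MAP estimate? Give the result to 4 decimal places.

0.0840

Mode = (α−1)/β = 58.8/11.9 = 4.9412.
Mean = α/β = 59.8/11.9 = 5.0252.
Difference = 5.0252 − 4.9412 = 0.0840.
Right-skewed posterior ⇒ mode < mean.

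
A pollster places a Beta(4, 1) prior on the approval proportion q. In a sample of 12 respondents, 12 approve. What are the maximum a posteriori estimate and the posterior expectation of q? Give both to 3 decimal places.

MAP = 1.000; posterior mean = 0.941

Posterior: Beta(4+12, 1+0) = Beta(16, 1).
Since β = 1 ≤ 1 and α > 1, the Beta density is monotone increasing on [0,1]; the mode is at 1.
Mean = 16/(16+1) = 0.941.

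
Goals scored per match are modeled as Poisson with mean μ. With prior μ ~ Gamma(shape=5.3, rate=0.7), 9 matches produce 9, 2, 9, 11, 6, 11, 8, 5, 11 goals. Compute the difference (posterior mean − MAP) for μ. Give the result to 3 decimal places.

Σ counts = 72. Posterior: Gamma(shape = 5.3+72 = 77.3, rate = 0.7+9 = 9.7).
Mode = (α−1)/β = 76.3/9.7 = 7.866.
Mean = α/β = 77.3/9.7 = 7.969.
Difference = 7.969 − 7.866 = 0.103.

0.103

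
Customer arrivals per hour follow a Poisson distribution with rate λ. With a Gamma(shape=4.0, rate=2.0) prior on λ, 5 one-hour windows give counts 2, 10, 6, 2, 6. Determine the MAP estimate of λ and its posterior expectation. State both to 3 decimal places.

Σ counts = 26. Posterior: Gamma(shape = 4.0+26 = 30.0, rate = 2.0+5 = 7.0).
Mode = (α−1)/β = 29.0/7.0 = 4.143.
Mean = α/β = 30.0/7.0 = 4.286.

MAP = 4.143; posterior mean = 4.286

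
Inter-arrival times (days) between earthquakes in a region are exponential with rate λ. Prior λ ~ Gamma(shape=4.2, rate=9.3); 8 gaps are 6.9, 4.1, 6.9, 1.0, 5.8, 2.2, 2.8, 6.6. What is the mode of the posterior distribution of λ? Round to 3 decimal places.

0.246

Σ times = 36.3. Posterior: Gamma(shape = 4.2+8 = 12.2, rate = 9.3+36.3 = 45.6).
Mode = (α−1)/β = 11.2/45.6 = 0.246.
Mean = α/β = 12.2/45.6 = 0.268.
This is the posterior mode — the MAP estimate.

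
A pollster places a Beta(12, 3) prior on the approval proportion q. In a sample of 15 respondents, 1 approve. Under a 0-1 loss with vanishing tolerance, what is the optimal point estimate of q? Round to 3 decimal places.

Posterior: Beta(12+1, 3+14) = Beta(13, 17).
Mode = (13−1)/(13+17−2) = 12/28 = 0.429.
Mean = 13/(13+17) = 13/30 = 0.433.
This is the posterior mode — the MAP estimate.

0.429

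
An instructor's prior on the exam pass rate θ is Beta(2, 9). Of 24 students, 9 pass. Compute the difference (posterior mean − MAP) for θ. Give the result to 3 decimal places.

Posterior: Beta(2+9, 9+15) = Beta(11, 24).
Mode = (11−1)/(11+24−2) = 10/33 = 0.303.
Mean = 11/(11+24) = 11/35 = 0.314.
Difference = 0.314 − 0.303 = 0.011.

0.011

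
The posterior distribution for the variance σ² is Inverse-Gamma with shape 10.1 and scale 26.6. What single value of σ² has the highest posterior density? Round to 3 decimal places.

Mode = β/(α+1) = 26.6/11.1 = 2.396.
Mean = β/(α−1) = 26.6/9.1 = 2.923.
This is the posterior mode — the MAP estimate.

2.396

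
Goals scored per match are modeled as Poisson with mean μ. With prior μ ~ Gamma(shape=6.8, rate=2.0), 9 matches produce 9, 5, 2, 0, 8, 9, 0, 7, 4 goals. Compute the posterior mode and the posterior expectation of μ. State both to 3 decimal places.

MAP: 4.527. Posterior mean: 4.618.

Σ counts = 44. Posterior: Gamma(shape = 6.8+44 = 50.8, rate = 2.0+9 = 11.0).
Mode = (α−1)/β = 49.8/11.0 = 4.527.
Mean = α/β = 50.8/11.0 = 4.618.
Mean > mode: the posterior has a right tail.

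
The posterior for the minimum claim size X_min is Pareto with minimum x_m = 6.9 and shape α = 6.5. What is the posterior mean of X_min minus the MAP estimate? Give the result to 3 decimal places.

1.255

The Pareto density is strictly decreasing on [x_m, ∞), so the mode is x_m = 6.900.
Mean = α·x_m/(α−1) = 6.5·6.9/5.5 = 8.155.
Difference = 8.155 − 6.900 = 1.255.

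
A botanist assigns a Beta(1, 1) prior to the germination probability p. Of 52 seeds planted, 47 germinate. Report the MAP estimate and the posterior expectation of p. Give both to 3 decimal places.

Posterior: Beta(1+47, 1+5) = Beta(48, 6).
Mode = (48−1)/(48+6−2) = 47/52 = 0.904.
With a flat prior the MAP equals the MLE, 47/52.
Mean = 48/(48+6) = 48/54 = 0.889.

MAP estimate = 0.904, posterior expectation = 0.889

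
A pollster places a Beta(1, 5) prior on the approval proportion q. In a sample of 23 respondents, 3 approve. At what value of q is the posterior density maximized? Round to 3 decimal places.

Posterior: Beta(1+3, 5+20) = Beta(4, 25).
Mode = (4−1)/(4+25−2) = 3/27 = 0.111.
Mean = 4/(4+25) = 4/29 = 0.138.
This is the posterior mode — the MAP estimate.

0.111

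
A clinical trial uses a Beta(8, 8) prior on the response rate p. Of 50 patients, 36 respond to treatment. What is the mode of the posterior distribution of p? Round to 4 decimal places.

0.6719

Posterior: Beta(8+36, 8+14) = Beta(44, 22).
Mode = (44−1)/(44+22−2) = 43/64 = 0.6719.
Mean = 44/(44+22) = 44/66 = 0.6667.
This is the posterior mode — the MAP estimate.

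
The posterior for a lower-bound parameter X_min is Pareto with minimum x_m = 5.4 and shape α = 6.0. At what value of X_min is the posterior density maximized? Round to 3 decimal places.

5.400

The Pareto density is strictly decreasing on [x_m, ∞), so the mode is x_m = 5.400.
Mean = α·x_m/(α−1) = 6.0·5.4/5.0 = 6.480.
This is the posterior mode — the MAP estimate.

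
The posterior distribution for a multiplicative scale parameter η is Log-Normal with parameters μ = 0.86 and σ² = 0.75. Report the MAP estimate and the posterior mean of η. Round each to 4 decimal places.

η_MAP = 1.1163, E[η|data] = 3.4384

Mode = exp(μ − σ²) = exp(0.11) = 1.1163.
Mean = exp(μ + σ²/2) = exp(1.235) = 3.4384.
Right-skewed posterior ⇒ mode < mean.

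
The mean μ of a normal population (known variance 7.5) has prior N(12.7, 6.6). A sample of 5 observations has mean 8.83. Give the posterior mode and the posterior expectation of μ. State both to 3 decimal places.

Posterior for μ is Normal. Precision-weighted mean: (1/6.6·12.7 + 5/7.5·8.83) / (1/6.6 + 5/7.5) = 9.547.
A Normal posterior is symmetric, so mode = mean.

MAP: 9.547. Posterior mean: 9.547.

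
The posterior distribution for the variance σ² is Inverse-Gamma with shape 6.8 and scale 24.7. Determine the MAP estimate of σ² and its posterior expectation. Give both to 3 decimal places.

σ²_MAP = 3.167, E[σ²|data] = 4.259

Mode = β/(α+1) = 24.7/7.8 = 3.167.
Mean = β/(α−1) = 24.7/5.8 = 4.259.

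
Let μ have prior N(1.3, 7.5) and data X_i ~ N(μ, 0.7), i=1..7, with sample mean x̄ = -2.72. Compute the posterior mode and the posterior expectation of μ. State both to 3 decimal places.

Posterior for μ is Normal. Precision-weighted mean: (1/7.5·1.3 + 7/0.7·-2.72) / (1/7.5 + 7/0.7) = -2.667.
A Normal posterior is symmetric, so mode = mean.

μ_MAP = -2.667, E[μ|data] = -2.667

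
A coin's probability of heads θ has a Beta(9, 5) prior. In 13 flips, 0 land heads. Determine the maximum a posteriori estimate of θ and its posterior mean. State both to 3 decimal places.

MAP = 0.320, posterior mean = 0.333

Posterior: Beta(9+0, 5+13) = Beta(9, 18).
Mode = (9−1)/(9+18−2) = 8/25 = 0.320.
Mean = 9/(9+18) = 9/27 = 0.333.
The mean is pulled above the mode by the posterior's right skew.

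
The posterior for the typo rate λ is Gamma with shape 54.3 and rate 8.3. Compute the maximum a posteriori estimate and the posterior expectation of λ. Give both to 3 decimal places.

maximum a posteriori estimate = 6.422, posterior expectation = 6.542

Mode = (α−1)/β = 53.3/8.3 = 6.422.
Mean = α/β = 54.3/8.3 = 6.542.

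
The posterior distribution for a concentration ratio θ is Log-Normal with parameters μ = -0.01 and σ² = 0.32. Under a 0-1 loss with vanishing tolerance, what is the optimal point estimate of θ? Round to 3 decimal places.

Mode = exp(μ − σ²) = exp(-0.33) = 0.719.
Mean = exp(μ + σ²/2) = exp(0.150) = 1.162.
This is the posterior mode — the MAP estimate.

0.719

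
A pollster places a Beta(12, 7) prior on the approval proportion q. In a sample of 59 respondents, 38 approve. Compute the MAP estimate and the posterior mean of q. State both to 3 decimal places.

MAP estimate = 0.645, posterior mean = 0.641

Posterior: Beta(12+38, 7+21) = Beta(50, 28).
Mode = (50−1)/(50+28−2) = 49/76 = 0.645.
Mean = 50/(50+28) = 50/78 = 0.641.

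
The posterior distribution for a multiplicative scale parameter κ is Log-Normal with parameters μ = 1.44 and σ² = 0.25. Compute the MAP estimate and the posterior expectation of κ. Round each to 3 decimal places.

MAP estimate = 3.287, posterior expectation = 4.783

Mode = exp(μ − σ²) = exp(1.19) = 3.287.
Mean = exp(μ + σ²/2) = exp(1.565) = 4.783.
Right-skewed posterior ⇒ mode < mean.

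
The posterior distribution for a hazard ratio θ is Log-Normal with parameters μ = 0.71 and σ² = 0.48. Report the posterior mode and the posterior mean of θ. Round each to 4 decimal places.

Mode = exp(μ − σ²) = exp(0.23) = 1.2586.
Mean = exp(μ + σ²/2) = exp(0.950) = 2.5857.

MAP: 1.2586. Posterior mean: 2.5857.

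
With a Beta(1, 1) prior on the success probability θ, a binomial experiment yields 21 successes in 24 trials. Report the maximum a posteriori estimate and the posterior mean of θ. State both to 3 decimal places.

MAP: 0.875. Posterior mean: 0.846.

Posterior: Beta(1+21, 1+3) = Beta(22, 4).
Mode = (22−1)/(22+4−2) = 21/24 = 0.875.
With a flat prior the MAP equals the MLE, 21/24.
Mean = 22/(22+4) = 22/26 = 0.846.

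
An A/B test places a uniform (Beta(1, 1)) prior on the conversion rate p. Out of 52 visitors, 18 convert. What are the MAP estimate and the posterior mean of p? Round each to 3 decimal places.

Posterior: Beta(1+18, 1+34) = Beta(19, 35).
Mode = (19−1)/(19+35−2) = 18/52 = 0.346.
With a flat prior the MAP equals the MLE, 18/52.
Mean = 19/(19+35) = 19/54 = 0.352.
Mean > mode: the posterior has a right tail.

p_MAP = 0.346, E[p|data] = 0.352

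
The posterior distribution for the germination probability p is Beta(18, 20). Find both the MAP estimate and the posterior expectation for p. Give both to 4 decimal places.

MAP: 0.4722. Posterior mean: 0.4737.

Mode = (18−1)/(18+20−2) = 17/36 = 0.4722.
Mean = 18/(18+20) = 18/38 = 0.4737.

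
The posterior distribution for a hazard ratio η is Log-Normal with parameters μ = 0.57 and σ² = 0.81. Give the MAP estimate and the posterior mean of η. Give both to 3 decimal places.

Mode = exp(μ − σ²) = exp(-0.24) = 0.787.
Mean = exp(μ + σ²/2) = exp(0.975) = 2.651.

η_MAP = 0.787, E[η|data] = 2.651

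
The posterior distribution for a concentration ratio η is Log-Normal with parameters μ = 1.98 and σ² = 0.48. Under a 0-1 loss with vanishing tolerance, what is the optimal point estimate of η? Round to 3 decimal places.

4.482

Mode = exp(μ − σ²) = exp(1.50) = 4.482.
Mean = exp(μ + σ²/2) = exp(2.220) = 9.207.
This is the posterior mode — the MAP estimate.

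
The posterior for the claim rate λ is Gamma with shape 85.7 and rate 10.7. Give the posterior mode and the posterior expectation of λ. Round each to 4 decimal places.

Mode = (α−1)/β = 84.7/10.7 = 7.9159.
Mean = α/β = 85.7/10.7 = 8.0093.

MAP = 7.9159; posterior mean = 8.0093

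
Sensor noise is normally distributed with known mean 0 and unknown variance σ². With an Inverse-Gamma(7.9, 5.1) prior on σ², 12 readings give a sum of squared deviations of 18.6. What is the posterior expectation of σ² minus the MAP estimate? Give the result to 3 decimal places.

Posterior: Inverse-Gamma(shape = 7.9+12/2 = 13.9, scale = 5.1+18.6/2 = 14.4).
Mode = β/(α+1) = 14.4/14.9 = 0.966.
Mean = β/(α−1) = 14.4/12.9 = 1.116.
Difference = 1.116 − 0.966 = 0.150.
Mean > mode: the posterior has a right tail.

0.150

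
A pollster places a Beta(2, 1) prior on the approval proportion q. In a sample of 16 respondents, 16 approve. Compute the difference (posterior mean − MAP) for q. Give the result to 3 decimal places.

Posterior: Beta(2+16, 1+0) = Beta(18, 1).
Since β = 1 ≤ 1 and α > 1, the Beta density is monotone increasing on [0,1]; the mode is at 1.
Mean = 18/(18+1) = 0.947.
Difference = 0.947 − 1.000 = -0.053.

-0.053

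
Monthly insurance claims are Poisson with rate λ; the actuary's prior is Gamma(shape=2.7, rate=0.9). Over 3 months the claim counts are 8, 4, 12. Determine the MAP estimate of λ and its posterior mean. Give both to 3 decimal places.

MAP estimate = 6.590, posterior mean = 6.846

Σ counts = 24. Posterior: Gamma(shape = 2.7+24 = 26.7, rate = 0.9+3 = 3.9).
Mode = (α−1)/β = 25.7/3.9 = 6.590.
Mean = α/β = 26.7/3.9 = 6.846.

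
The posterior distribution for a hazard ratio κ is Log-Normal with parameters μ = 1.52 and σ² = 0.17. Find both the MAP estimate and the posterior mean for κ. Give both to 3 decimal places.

Mode = exp(μ − σ²) = exp(1.35) = 3.857.
Mean = exp(μ + σ²/2) = exp(1.605) = 4.978.
Mean > mode: the posterior has a right tail.

MAP estimate = 3.857, posterior mean = 4.978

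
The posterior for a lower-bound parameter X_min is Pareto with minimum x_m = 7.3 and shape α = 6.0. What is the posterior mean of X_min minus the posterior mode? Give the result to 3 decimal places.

The Pareto density is strictly decreasing on [x_m, ∞), so the mode is x_m = 7.300.
Mean = α·x_m/(α−1) = 6.0·7.3/5.0 = 8.760.
Difference = 8.760 − 7.300 = 1.460.

1.460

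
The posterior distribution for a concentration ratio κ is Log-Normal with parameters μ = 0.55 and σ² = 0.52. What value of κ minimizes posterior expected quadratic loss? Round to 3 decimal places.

Mode = exp(μ − σ²) = exp(0.03) = 1.030.
Mean = exp(μ + σ²/2) = exp(0.810) = 2.248.
Quadratic loss ⇒ the optimal estimator is the posterior mean.

2.248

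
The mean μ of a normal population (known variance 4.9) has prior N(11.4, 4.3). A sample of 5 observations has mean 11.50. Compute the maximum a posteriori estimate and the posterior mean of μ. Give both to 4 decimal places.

Posterior for μ is Normal. Precision-weighted mean: (1/4.3·11.4 + 5/4.9·11.50) / (1/4.3 + 5/4.9) = 11.4814.
A Normal posterior is symmetric, so mode = mean.

maximum a posteriori estimate = 11.4814, posterior mean = 11.4814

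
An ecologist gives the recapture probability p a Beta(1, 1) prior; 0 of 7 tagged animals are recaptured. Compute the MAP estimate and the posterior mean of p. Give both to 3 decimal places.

Posterior: Beta(1+0, 1+7) = Beta(1, 8).
Since α = 1 ≤ 1 and β > 1, the Beta density is monotone decreasing on [0,1]; the mode is at 0.
Mean = 1/(1+8) = 0.111.
The mean is pulled above the mode by the posterior's right skew.

p_MAP = 0.000, E[p|data] = 0.111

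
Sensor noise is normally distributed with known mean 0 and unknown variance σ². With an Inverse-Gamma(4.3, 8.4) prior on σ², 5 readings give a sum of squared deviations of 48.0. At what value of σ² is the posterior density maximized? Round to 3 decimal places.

4.154

Posterior: Inverse-Gamma(shape = 4.3+5/2 = 6.8, scale = 8.4+48.0/2 = 32.4).
Mode = β/(α+1) = 32.4/7.8 = 4.154.
Mean = β/(α−1) = 32.4/5.8 = 5.586.
This is the posterior mode — the MAP estimate.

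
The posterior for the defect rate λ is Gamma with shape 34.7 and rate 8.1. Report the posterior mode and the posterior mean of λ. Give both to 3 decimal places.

Mode = (α−1)/β = 33.7/8.1 = 4.160.
Mean = α/β = 34.7/8.1 = 4.284.

posterior mode = 4.160, posterior mean = 4.284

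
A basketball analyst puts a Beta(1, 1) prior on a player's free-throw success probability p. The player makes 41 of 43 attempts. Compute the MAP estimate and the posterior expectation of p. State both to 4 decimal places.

MAP = 0.9535; posterior mean = 0.9333

Posterior: Beta(1+41, 1+2) = Beta(42, 3).
Mode = (42−1)/(42+3−2) = 41/43 = 0.9535.
With a flat prior the MAP equals the MLE, 41/43.
Mean = 42/(42+3) = 42/45 = 0.9333.
Left-skewed posterior ⇒ mean < mode.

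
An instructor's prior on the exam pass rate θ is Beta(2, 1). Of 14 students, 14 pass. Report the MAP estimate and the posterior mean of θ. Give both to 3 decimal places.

Posterior: Beta(2+14, 1+0) = Beta(16, 1).
Since β = 1 ≤ 1 and α > 1, the Beta density is monotone increasing on [0,1]; the mode is at 1.
Mean = 16/(16+1) = 0.941.
The posterior is left-skewed, so the mode exceeds the mean.

MAP = 1.000, posterior mean = 0.941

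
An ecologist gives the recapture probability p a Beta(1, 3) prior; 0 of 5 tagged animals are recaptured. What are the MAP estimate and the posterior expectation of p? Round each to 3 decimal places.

Posterior: Beta(1+0, 3+5) = Beta(1, 8).
Since α = 1 ≤ 1 and β > 1, the Beta density is monotone decreasing on [0,1]; the mode is at 0.
Mean = 1/(1+8) = 0.111.

MAP estimate = 0.000, posterior expectation = 0.111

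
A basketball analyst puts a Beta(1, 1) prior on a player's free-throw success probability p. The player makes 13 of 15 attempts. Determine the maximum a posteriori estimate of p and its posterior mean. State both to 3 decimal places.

Posterior: Beta(1+13, 1+2) = Beta(14, 3).
Mode = (14−1)/(14+3−2) = 13/15 = 0.867.
With a flat prior the MAP equals the MLE, 13/15.
Mean = 14/(14+3) = 14/17 = 0.824.

MAP = 0.867; posterior mean = 0.824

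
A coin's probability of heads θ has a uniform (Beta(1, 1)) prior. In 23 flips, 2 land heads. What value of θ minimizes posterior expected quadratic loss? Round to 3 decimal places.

Posterior: Beta(1+2, 1+21) = Beta(3, 22).
Mode = (3−1)/(3+22−2) = 2/23 = 0.087.
Mean = 3/(3+22) = 3/25 = 0.120.
Quadratic loss ⇒ the optimal estimator is the posterior mean.

0.120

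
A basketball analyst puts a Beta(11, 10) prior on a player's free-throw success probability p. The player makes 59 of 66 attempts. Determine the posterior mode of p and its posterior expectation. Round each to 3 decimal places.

Posterior: Beta(11+59, 10+7) = Beta(70, 17).
Mode = (70−1)/(70+17−2) = 69/85 = 0.812.
Mean = 70/(70+17) = 70/87 = 0.805.

p_MAP = 0.812, E[p|data] = 0.805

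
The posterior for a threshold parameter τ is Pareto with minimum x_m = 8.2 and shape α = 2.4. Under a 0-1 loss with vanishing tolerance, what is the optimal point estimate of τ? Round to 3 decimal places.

8.200

The Pareto density is strictly decreasing on [x_m, ∞), so the mode is x_m = 8.200.
Mean = α·x_m/(α−1) = 2.4·8.2/1.4 = 14.057.
This is the posterior mode — the MAP estimate.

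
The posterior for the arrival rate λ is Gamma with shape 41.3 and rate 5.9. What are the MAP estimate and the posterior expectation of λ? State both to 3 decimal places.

Mode = (α−1)/β = 40.3/5.9 = 6.831.
Mean = α/β = 41.3/5.9 = 7.000.
The posterior is right-skewed, so the mean exceeds the mode.

MAP = 6.831; posterior mean = 7.000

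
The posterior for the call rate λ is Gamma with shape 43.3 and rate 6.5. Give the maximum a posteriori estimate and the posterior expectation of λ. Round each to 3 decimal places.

Mode = (α−1)/β = 42.3/6.5 = 6.508.
Mean = α/β = 43.3/6.5 = 6.662.

MAP = 6.508; posterior mean = 6.662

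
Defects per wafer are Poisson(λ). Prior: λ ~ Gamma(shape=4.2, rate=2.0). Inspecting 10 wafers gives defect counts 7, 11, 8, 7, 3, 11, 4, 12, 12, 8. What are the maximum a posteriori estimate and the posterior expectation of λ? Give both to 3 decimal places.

MAP = 7.183, posterior mean = 7.267

Σ counts = 83. Posterior: Gamma(shape = 4.2+83 = 87.2, rate = 2.0+10 = 12.0).
Mode = (α−1)/β = 86.2/12.0 = 7.183.
Mean = α/β = 87.2/12.0 = 7.267.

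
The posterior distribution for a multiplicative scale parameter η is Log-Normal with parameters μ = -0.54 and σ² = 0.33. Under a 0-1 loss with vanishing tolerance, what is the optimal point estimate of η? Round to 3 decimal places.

0.419

Mode = exp(μ − σ²) = exp(-0.87) = 0.419.
Mean = exp(μ + σ²/2) = exp(-0.375) = 0.687.
This is the posterior mode — the MAP estimate.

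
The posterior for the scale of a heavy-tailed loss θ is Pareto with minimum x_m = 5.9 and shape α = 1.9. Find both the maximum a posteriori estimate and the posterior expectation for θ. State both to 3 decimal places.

The Pareto density is strictly decreasing on [x_m, ∞), so the mode is x_m = 5.900.
Mean = α·x_m/(α−1) = 1.9·5.9/0.9 = 12.456.

MAP = 5.900, posterior mean = 12.456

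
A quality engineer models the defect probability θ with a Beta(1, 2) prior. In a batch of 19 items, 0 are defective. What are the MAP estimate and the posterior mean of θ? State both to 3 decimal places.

MAP = 0.000; posterior mean = 0.045

Posterior: Beta(1+0, 2+19) = Beta(1, 21).
Since α = 1 ≤ 1 and β > 1, the Beta density is monotone decreasing on [0,1]; the mode is at 0.
Mean = 1/(1+21) = 0.045.
Right-skewed posterior ⇒ mode < mean.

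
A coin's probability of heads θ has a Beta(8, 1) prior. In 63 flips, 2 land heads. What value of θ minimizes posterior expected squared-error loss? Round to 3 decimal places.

0.139

Posterior: Beta(8+2, 1+61) = Beta(10, 62).
Mode = (10−1)/(10+62−2) = 9/70 = 0.129.
Mean = 10/(10+62) = 10/72 = 0.139.
Squared-error loss ⇒ the optimal estimator is the posterior mean.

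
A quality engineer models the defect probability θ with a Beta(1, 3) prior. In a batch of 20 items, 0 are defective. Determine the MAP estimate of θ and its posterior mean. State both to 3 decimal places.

Posterior: Beta(1+0, 3+20) = Beta(1, 23).
Since α = 1 ≤ 1 and β > 1, the Beta density is monotone decreasing on [0,1]; the mode is at 0.
Mean = 1/(1+23) = 0.042.
The posterior is right-skewed, so the mean exceeds the mode.

MAP = 0.000, posterior mean = 0.042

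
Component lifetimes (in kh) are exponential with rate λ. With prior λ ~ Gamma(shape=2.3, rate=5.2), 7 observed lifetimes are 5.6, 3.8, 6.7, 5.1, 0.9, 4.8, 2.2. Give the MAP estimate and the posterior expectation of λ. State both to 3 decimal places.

Σ times = 29.1. Posterior: Gamma(shape = 2.3+7 = 9.3, rate = 5.2+29.1 = 34.3).
Mode = (α−1)/β = 8.3/34.3 = 0.242.
Mean = α/β = 9.3/34.3 = 0.271.
Mean > mode: the posterior has a right tail.

MAP = 0.242; posterior mean = 0.271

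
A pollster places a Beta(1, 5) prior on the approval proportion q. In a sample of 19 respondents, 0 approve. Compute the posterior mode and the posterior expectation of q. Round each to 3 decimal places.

MAP = 0.000; posterior mean = 0.040

Posterior: Beta(1+0, 5+19) = Beta(1, 24).
Since α = 1 ≤ 1 and β > 1, the Beta density is monotone decreasing on [0,1]; the mode is at 0.
Mean = 1/(1+24) = 0.040.
The mean is pulled above the mode by the posterior's right skew.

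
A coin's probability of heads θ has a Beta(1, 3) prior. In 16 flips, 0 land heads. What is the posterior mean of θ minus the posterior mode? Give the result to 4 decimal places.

Posterior: Beta(1+0, 3+16) = Beta(1, 19).
Since α = 1 ≤ 1 and β > 1, the Beta density is monotone decreasing on [0,1]; the mode is at 0.
Mean = 1/(1+19) = 0.0500.
Difference = 0.0500 − 0.0000 = 0.0500.
The mean is pulled above the mode by the posterior's right skew.

0.0500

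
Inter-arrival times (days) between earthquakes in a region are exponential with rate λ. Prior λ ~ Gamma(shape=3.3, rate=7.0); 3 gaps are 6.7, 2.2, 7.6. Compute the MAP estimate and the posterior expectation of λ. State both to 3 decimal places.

λ_MAP = 0.226, E[λ|data] = 0.268

Σ times = 16.5. Posterior: Gamma(shape = 3.3+3 = 6.3, rate = 7.0+16.5 = 23.5).
Mode = (α−1)/β = 5.3/23.5 = 0.226.
Mean = α/β = 6.3/23.5 = 0.268.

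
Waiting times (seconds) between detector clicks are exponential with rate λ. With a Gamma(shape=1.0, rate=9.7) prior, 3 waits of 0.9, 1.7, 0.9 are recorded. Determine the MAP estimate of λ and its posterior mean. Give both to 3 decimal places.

Σ times = 3.5. Posterior: Gamma(shape = 1.0+3 = 4.0, rate = 9.7+3.5 = 13.2).
Mode = (α−1)/β = 3.0/13.2 = 0.227.
Mean = α/β = 4.0/13.2 = 0.303.

MAP = 0.227, posterior mean = 0.303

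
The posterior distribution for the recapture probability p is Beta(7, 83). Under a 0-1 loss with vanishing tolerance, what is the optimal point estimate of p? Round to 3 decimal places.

Mode = (7−1)/(7+83−2) = 6/88 = 0.068.
Mean = 7/(7+83) = 7/90 = 0.078.
This is the posterior mode — the MAP estimate.

0.068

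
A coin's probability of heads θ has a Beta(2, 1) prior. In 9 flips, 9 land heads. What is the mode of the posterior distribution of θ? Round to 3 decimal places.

Posterior: Beta(2+9, 1+0) = Beta(11, 1).
Since β = 1 ≤ 1 and α > 1, the Beta density is monotone increasing on [0,1]; the mode is at 1.
Mean = 11/(11+1) = 0.917.
This is the posterior mode — the MAP estimate.

1.000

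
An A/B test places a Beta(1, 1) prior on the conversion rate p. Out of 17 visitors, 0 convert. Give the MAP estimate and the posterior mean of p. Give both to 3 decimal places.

Posterior: Beta(1+0, 1+17) = Beta(1, 18).
Since α = 1 ≤ 1 and β > 1, the Beta density is monotone decreasing on [0,1]; the mode is at 0.
Mean = 1/(1+18) = 0.053.

MAP = 0.000, posterior mean = 0.053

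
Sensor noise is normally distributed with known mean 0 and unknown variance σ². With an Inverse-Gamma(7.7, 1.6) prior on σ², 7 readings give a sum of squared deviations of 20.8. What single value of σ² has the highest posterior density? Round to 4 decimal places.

Posterior: Inverse-Gamma(shape = 7.7+7/2 = 11.2, scale = 1.6+20.8/2 = 12.0).
Mode = β/(α+1) = 12.0/12.2 = 0.9836.
Mean = β/(α−1) = 12.0/10.2 = 1.1765.
This is the posterior mode — the MAP estimate.

0.9836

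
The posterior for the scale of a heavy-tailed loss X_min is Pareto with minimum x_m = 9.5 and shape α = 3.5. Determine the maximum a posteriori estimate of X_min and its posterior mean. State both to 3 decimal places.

MAP = 9.500; posterior mean = 13.300

The Pareto density is strictly decreasing on [x_m, ∞), so the mode is x_m = 9.500.
Mean = α·x_m/(α−1) = 3.5·9.5/2.5 = 13.300.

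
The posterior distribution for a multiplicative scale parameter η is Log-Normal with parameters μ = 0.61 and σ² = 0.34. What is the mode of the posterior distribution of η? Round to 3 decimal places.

1.310

Mode = exp(μ − σ²) = exp(0.27) = 1.310.
Mean = exp(μ + σ²/2) = exp(0.780) = 2.181.
This is the posterior mode — the MAP estimate.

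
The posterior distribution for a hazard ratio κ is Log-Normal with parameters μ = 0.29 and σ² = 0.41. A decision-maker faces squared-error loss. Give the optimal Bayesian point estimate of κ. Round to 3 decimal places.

Mode = exp(μ − σ²) = exp(-0.12) = 0.887.
Mean = exp(μ + σ²/2) = exp(0.495) = 1.640.
Squared-error loss ⇒ the optimal estimator is the posterior mean.

1.640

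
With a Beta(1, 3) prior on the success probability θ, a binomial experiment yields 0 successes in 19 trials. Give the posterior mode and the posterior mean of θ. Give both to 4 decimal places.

Posterior: Beta(1+0, 3+19) = Beta(1, 22).
Since α = 1 ≤ 1 and β > 1, the Beta density is monotone decreasing on [0,1]; the mode is at 0.
Mean = 1/(1+22) = 0.0435.

MAP = 0.0000, posterior mean = 0.0435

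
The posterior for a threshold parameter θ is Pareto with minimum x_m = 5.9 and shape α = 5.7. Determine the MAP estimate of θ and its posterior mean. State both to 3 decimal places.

θ_MAP = 5.900, E[θ|data] = 7.155

The Pareto density is strictly decreasing on [x_m, ∞), so the mode is x_m = 5.900.
Mean = α·x_m/(α−1) = 5.7·5.9/4.7 = 7.155.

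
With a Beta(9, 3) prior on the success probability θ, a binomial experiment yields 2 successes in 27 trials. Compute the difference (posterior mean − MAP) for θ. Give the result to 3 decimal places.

0.012

Posterior: Beta(9+2, 3+25) = Beta(11, 28).
Mode = (11−1)/(11+28−2) = 10/37 = 0.270.
Mean = 11/(11+28) = 11/39 = 0.282.
Difference = 0.282 − 0.270 = 0.012.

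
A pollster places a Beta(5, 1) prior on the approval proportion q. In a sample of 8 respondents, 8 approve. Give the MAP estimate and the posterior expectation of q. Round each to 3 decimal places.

Posterior: Beta(5+8, 1+0) = Beta(13, 1).
Since β = 1 ≤ 1 and α > 1, the Beta density is monotone increasing on [0,1]; the mode is at 1.
Mean = 13/(13+1) = 0.929.

MAP: 1.000. Posterior mean: 0.929.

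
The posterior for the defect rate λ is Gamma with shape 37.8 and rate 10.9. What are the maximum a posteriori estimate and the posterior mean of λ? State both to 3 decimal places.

λ_MAP = 3.376, E[λ|data] = 3.468

Mode = (α−1)/β = 36.8/10.9 = 3.376.
Mean = α/β = 37.8/10.9 = 3.468.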